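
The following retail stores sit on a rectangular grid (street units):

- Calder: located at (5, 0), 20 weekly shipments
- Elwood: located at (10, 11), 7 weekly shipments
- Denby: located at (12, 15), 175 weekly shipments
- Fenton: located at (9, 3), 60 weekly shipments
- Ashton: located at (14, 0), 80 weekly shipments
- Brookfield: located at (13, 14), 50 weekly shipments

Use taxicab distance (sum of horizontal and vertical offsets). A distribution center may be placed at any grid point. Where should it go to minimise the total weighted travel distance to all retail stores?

Manhattan distance separates: Σwᵢ(|x−xᵢ|+|y−yᵢ|) = Σwᵢ|x−xᵢ| + Σwᵢ|y−yᵢ|, so x and y are optimised independently as 1-D weighted medians.
Total weight W = 392; half = 196.
x-coordinate, sorted with cumulative weight:
  x=5 (Calder, w=20) cum 20
  x=9 (Fenton, w=60) cum 80
  x=10 (Elwood, w=7) cum 87
  x=12 (Denby, w=175) cum 262  ← median
  x=13 (Brookfield, w=50) cum 312
  x=14 (Ashton, w=80) cum 392
⇒ x* = 12
y-coordinate, sorted with cumulative weight:
  y=0 (Calder, w=20) cum 20
  y=0 (Ashton, w=80) cum 100
  y=3 (Fenton, w=60) cum 160
  y=11 (Elwood, w=7) cum 167
  y=14 (Brookfield, w=50) cum 217  ← median
  y=15 (Denby, w=175) cum 392
⇒ y* = 14

(12, 14)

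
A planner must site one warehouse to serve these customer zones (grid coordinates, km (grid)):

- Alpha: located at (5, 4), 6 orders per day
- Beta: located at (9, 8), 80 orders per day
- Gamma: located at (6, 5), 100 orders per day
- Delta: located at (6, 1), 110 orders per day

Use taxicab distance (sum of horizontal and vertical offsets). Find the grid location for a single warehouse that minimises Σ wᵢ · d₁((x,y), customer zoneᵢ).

(6, 5)

Manhattan distance separates: Σwᵢ(|x−xᵢ|+|y−yᵢ|) = Σwᵢ|x−xᵢ| + Σwᵢ|y−yᵢ|, so x and y are optimised independently as 1-D weighted medians.
Total weight W = 296; half = 148.
x-coordinate, sorted with cumulative weight:
  x=5 (Alpha, w=6) cum 6
  x=6 (Gamma, w=100) cum 106
  x=6 (Delta, w=110) cum 216  ← median
  x=9 (Beta, w=80) cum 296
⇒ x* = 6
y-coordinate, sorted with cumulative weight:
  y=1 (Delta, w=110) cum 110
  y=4 (Alpha, w=6) cum 116
  y=5 (Gamma, w=100) cum 216  ← median
  y=8 (Beta, w=80) cum 296
⇒ y* = 5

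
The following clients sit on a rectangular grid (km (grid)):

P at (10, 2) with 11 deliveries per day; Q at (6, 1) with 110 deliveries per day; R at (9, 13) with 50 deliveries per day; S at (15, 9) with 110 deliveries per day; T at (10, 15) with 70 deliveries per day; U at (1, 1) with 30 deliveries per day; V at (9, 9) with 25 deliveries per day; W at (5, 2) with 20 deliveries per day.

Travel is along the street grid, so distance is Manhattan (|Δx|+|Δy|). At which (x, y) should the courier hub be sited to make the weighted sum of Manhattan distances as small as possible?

Manhattan distance separates: Σwᵢ(|x−xᵢ|+|y−yᵢ|) = Σwᵢ|x−xᵢ| + Σwᵢ|y−yᵢ|, so x and y are optimised independently as 1-D weighted medians.
Total weight W = 426; half = 213.
x-coordinate, sorted with cumulative weight:
  x=1 (U, w=30) cum 30
  x=5 (W, w=20) cum 50
  x=6 (Q, w=110) cum 160
  x=9 (R, w=50) cum 210
  x=9 (V, w=25) cum 235  ← median
  x=10 (P, w=11) cum 246
  x=10 (T, w=70) cum 316
  x=15 (S, w=110) cum 426
⇒ x* = 9
y-coordinate, sorted with cumulative weight:
  y=1 (Q, w=110) cum 110
  y=1 (U, w=30) cum 140
  y=2 (P, w=11) cum 151
  y=2 (W, w=20) cum 171
  y=9 (S, w=110) cum 281  ← median
  y=9 (V, w=25) cum 306
  y=13 (R, w=50) cum 356
  y=15 (T, w=70) cum 426
⇒ y* = 9

(9, 9)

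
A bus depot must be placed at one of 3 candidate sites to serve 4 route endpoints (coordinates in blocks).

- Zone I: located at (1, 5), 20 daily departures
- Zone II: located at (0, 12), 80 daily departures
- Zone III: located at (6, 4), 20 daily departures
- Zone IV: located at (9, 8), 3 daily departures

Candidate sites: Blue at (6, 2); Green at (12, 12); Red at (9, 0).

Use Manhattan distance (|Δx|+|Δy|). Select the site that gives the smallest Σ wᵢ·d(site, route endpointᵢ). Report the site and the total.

Total weighted distance at each candidate:
  Blue (6, 2): total = 1507
  Green (12, 12): total = 1621
  Red (9, 0): total = 2104
Minimum is at Blue with total 1507 blocks.

Blue, total 1507 blocks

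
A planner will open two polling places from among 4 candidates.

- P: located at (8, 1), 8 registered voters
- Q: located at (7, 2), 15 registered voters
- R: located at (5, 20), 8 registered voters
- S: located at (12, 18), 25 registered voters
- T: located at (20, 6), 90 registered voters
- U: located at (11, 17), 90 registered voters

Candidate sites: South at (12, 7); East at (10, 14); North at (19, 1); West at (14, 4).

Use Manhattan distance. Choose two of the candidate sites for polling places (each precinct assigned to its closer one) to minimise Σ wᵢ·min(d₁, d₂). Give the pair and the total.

{East, North}, total 1421

Evaluate every pair (each demand assigned to the nearer of the two):
  {East, North}: total = 1421
  {East, West}: total = 1525
  {South, East}: total = 1638
  {South, North}: total = 2195
  {South, West}: total = 2352
  {North, West}: total = 2787
Best pair: {East, North} with total 1421.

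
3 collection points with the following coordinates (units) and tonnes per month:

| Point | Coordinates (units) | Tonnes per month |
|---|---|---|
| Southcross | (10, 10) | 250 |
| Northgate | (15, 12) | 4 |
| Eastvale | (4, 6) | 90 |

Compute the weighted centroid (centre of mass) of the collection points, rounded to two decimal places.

(8.49, 8.98)

The minimiser of Σwᵢ‖p−pᵢ‖² is the weighted centroid p* = (Σwᵢpᵢ)/(Σwᵢ).
Σwᵢ = 344.
Σwᵢxᵢ = 250·10 + 4·15 + 90·4 = 2920.
Σwᵢyᵢ = 250·10 + 4·12 + 90·6 = 3088.
x* = 2920/344 = 8.49, y* = 3088/344 = 8.98.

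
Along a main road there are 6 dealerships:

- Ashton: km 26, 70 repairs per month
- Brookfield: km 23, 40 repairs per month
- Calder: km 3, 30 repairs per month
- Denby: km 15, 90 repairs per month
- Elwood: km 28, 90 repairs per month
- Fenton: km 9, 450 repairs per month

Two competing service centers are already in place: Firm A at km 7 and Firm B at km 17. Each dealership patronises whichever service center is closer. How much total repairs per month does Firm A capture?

The indifferent point is the midpoint (7+17)/2 = 12; dealerships left of it (closer to Firm A at 7) go to Firm A, those right go to Firm B.
  Calder at 3 (w=30) → Firm A
  Fenton at 9 (w=450) → Firm A
  Denby at 15 (w=90) → Firm B
  Brookfield at 23 (w=40) → Firm B
  Ashton at 26 (w=70) → Firm B
  Elwood at 28 (w=90) → Firm B
Firm A captures 480; Firm B captures 290.

480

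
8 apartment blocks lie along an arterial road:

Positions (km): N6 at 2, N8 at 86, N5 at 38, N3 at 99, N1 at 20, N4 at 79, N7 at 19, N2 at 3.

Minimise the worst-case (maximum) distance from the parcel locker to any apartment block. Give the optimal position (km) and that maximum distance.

location 50.5, max distance 48.5

The 1-center on a line is the midpoint of the two extreme points: leftmost at 2, rightmost at 99.
Optimal location = (2 + 99)/2 = 50.5; maximum distance = (99 − 2)/2 = 48.5.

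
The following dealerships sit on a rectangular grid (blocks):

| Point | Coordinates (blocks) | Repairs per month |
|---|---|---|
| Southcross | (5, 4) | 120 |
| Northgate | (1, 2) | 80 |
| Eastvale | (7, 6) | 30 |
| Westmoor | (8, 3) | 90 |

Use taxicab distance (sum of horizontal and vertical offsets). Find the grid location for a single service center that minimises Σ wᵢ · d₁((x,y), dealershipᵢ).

Manhattan distance separates: Σwᵢ(|x−xᵢ|+|y−yᵢ|) = Σwᵢ|x−xᵢ| + Σwᵢ|y−yᵢ|, so x and y are optimised independently as 1-D weighted medians.
Total weight W = 320; half = 160.
x-coordinate, sorted with cumulative weight:
  x=1 (Northgate, w=80) cum 80
  x=5 (Southcross, w=120) cum 200  ← median
  x=7 (Eastvale, w=30) cum 230
  x=8 (Westmoor, w=90) cum 320
⇒ x* = 5
y-coordinate, sorted with cumulative weight:
  y=2 (Northgate, w=80) cum 80
  y=3 (Westmoor, w=90) cum 170  ← median
  y=4 (Southcross, w=120) cum 290
  y=6 (Eastvale, w=30) cum 320
⇒ y* = 3

(5, 3)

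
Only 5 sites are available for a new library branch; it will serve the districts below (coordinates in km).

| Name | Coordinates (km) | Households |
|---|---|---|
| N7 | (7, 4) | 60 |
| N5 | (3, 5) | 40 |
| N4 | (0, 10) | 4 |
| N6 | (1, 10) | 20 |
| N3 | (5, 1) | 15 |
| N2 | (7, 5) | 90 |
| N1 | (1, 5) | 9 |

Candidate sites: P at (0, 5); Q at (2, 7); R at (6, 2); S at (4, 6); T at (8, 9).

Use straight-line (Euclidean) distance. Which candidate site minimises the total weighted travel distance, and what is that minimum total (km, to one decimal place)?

Total weighted distance at each candidate:
  P (0, 5): total = 1401.3
  Q (2, 7): total = 1122.4
  R (6, 2): total = 890.8
  S (4, 6): total = 785.1
  T (8, 9): total = 1307.5
Minimum is at S with total 785.1 km.

S, total 785.1 km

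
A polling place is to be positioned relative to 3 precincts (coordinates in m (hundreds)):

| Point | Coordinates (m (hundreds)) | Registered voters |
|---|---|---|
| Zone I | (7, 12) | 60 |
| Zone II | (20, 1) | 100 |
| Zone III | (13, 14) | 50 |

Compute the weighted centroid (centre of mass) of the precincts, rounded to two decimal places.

(14.62, 7.24)

The minimiser of Σwᵢ‖p−pᵢ‖² is the weighted centroid p* = (Σwᵢpᵢ)/(Σwᵢ).
Σwᵢ = 210.
Σwᵢxᵢ = 60·7 + 100·20 + 50·13 = 3070.
Σwᵢyᵢ = 60·12 + 100·1 + 50·14 = 1520.
x* = 3070/210 = 14.62, y* = 1520/210 = 7.24.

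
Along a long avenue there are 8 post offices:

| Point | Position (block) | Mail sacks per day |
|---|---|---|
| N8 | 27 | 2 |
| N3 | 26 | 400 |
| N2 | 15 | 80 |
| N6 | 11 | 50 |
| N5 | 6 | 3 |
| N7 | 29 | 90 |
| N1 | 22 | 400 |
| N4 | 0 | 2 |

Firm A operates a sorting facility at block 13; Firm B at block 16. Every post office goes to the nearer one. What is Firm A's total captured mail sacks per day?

The indifferent point is the midpoint (13+16)/2 = 14.5; post offices left of it (closer to Firm A at 13) go to Firm A, those right go to Firm B.
  N4 at 0 (w=2) → Firm A
  N5 at 6 (w=3) → Firm A
  N6 at 11 (w=50) → Firm A
  N2 at 15 (w=80) → Firm B
  N1 at 22 (w=400) → Firm B
  N3 at 26 (w=400) → Firm B
  N8 at 27 (w=2) → Firm B
  N7 at 29 (w=90) → Firm B
Firm A captures 55; Firm B captures 972.

55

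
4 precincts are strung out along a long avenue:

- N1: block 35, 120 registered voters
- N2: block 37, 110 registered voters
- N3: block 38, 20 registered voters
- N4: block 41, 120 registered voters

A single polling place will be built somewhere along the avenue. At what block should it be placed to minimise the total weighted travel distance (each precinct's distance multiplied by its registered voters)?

For a sum of weighted absolute distances on a line, the optimum is the weighted median (not the mean). Total weight W = 370; half-weight = 185.
Sort by position and accumulate weight:
  block 35 (N1, w=120) → cum 120
  block 37 (N2, w=110) → cum 230  ≥ 185 → median here
  block 38 (N3, w=20) → cum 250
  block 41 (N4, w=120) → cum 370
Optimal location: block 37.

x = 37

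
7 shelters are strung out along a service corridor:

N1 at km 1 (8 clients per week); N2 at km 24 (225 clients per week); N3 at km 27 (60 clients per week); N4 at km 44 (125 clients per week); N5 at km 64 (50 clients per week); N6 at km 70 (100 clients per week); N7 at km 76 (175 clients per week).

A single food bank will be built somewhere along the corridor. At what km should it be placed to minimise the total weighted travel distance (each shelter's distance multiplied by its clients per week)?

For a sum of weighted absolute distances on a line, the optimum is the weighted median (not the mean). Total weight W = 743; half-weight = 371.5.
Sort by position and accumulate weight:
  km 1 (N1, w=8) → cum 8
  km 24 (N2, w=225) → cum 233
  km 27 (N3, w=60) → cum 293
  km 44 (N4, w=125) → cum 418  ≥ 371.5 → median here
  km 64 (N5, w=50) → cum 468
  km 70 (N6, w=100) → cum 568
  km 76 (N7, w=175) → cum 743
Optimal location: km 44.

x = 44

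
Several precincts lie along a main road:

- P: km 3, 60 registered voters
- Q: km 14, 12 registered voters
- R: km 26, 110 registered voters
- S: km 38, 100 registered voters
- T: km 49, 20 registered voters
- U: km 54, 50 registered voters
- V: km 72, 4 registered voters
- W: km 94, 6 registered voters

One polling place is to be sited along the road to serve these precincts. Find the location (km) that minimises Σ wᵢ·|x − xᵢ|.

For a sum of weighted absolute distances on a line, the optimum is the weighted median (not the mean). Total weight W = 362; half-weight = 181.
Sort by position and accumulate weight:
  km 3 (P, w=60) → cum 60
  km 14 (Q, w=12) → cum 72
  km 26 (R, w=110) → cum 182  ≥ 181 → median here
  km 38 (S, w=100) → cum 282
  km 49 (T, w=20) → cum 302
  km 54 (U, w=50) → cum 352
  km 72 (V, w=4) → cum 356
  km 94 (W, w=6) → cum 362
Optimal location: km 26.

x = 26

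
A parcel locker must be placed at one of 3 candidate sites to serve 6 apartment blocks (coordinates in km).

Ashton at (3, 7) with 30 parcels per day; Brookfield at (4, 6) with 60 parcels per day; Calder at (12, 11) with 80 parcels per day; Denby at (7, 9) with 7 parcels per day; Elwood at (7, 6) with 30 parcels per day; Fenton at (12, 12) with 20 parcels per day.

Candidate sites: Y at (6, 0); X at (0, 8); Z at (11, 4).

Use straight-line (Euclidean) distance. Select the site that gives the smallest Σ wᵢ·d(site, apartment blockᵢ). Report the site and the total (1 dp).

Total weighted distance at each candidate:
  Y (6, 0): total = 2124.5
  X (0, 8): total = 1873.6
  Z (11, 4): total = 1599.0
Minimum is at Z with total 1599.0 km.

Z, total 1599.0 km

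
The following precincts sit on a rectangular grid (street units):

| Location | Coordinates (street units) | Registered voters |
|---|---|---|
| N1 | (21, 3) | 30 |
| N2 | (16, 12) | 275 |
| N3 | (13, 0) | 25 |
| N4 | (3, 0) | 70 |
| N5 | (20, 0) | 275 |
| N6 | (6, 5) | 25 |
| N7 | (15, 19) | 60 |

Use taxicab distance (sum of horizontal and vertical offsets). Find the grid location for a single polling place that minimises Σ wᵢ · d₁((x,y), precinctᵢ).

Manhattan distance separates: Σwᵢ(|x−xᵢ|+|y−yᵢ|) = Σwᵢ|x−xᵢ| + Σwᵢ|y−yᵢ|, so x and y are optimised independently as 1-D weighted medians.
Total weight W = 760; half = 380.
x-coordinate, sorted with cumulative weight:
  x=3 (N4, w=70) cum 70
  x=6 (N6, w=25) cum 95
  x=13 (N3, w=25) cum 120
  x=15 (N7, w=60) cum 180
  x=16 (N2, w=275) cum 455  ← median
  x=20 (N5, w=275) cum 730
  x=21 (N1, w=30) cum 760
⇒ x* = 16
y-coordinate, sorted with cumulative weight:
  y=0 (N3, w=25) cum 25
  y=0 (N4, w=70) cum 95
  y=0 (N5, w=275) cum 370
  y=3 (N1, w=30) cum 400  ← median
  y=5 (N6, w=25) cum 425
  y=12 (N2, w=275) cum 700
  y=19 (N7, w=60) cum 760
⇒ y* = 3

(16, 3)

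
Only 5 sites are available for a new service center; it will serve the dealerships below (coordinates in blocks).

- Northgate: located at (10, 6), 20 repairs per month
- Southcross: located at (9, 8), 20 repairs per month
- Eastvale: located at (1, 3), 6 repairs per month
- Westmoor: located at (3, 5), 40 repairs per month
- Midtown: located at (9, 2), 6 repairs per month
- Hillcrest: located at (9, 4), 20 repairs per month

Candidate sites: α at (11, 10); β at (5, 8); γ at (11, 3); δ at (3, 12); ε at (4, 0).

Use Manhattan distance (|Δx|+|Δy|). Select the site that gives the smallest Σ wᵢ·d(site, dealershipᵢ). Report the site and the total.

Total weighted distance at each candidate:
  α (11, 10): total = 1022
  β (5, 8): total = 694
  γ (11, 3): total = 758
  δ (3, 12): total = 1182
  ε (4, 0): total = 998
Minimum is at β with total 694 blocks.

β, total 694 blocks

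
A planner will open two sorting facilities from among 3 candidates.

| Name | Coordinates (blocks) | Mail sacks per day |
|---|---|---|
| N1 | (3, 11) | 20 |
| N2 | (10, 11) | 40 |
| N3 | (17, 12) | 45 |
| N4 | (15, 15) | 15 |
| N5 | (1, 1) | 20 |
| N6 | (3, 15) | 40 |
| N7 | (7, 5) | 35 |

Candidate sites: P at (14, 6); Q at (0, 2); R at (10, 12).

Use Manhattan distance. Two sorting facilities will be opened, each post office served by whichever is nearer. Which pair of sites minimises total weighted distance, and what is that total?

Evaluate every pair (each demand assigned to the nearer of the two):
  {Q, R}: total = 1425
  {P, R}: total = 1675
  {P, Q}: total = 2115
Best pair: {Q, R} with total 1425.

{Q, R}, total 1425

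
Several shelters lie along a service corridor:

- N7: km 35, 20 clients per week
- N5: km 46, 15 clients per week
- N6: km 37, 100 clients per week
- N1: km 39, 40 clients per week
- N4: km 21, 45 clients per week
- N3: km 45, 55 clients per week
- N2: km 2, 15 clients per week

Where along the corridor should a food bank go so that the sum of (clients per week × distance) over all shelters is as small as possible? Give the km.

For a sum of weighted absolute distances on a line, the optimum is the weighted median (not the mean). Total weight W = 290; half-weight = 145.
Sort by position and accumulate weight:
  km 2 (N2, w=15) → cum 15
  km 21 (N4, w=45) → cum 60
  km 35 (N7, w=20) → cum 80
  km 37 (N6, w=100) → cum 180  ≥ 145 → median here
  km 39 (N1, w=40) → cum 220
  km 45 (N3, w=55) → cum 275
  km 46 (N5, w=15) → cum 290
Optimal location: km 37.

x = 37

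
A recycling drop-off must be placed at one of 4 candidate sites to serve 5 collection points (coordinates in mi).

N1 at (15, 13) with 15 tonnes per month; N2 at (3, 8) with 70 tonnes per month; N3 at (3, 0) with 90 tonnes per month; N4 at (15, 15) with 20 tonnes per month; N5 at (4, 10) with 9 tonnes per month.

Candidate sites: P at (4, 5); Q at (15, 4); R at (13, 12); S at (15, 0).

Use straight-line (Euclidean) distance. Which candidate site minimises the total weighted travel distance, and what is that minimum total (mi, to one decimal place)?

P, total 1226.6 mi

Total weighted distance at each candidate:
  P (4, 5): total = 1226.6
  Q (15, 4): total = 2491.6
  R (13, 12): total = 2348.4
  S (15, 0): total = 2718.3
Minimum is at P with total 1226.6 mi.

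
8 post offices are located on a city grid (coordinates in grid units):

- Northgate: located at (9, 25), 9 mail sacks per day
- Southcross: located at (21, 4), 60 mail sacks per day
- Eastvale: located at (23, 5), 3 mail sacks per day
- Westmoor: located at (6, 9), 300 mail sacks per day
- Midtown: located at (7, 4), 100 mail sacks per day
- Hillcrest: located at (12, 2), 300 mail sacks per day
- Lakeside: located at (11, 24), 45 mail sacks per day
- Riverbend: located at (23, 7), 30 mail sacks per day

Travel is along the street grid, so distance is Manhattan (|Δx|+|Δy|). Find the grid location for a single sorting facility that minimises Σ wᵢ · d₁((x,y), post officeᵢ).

Manhattan distance separates: Σwᵢ(|x−xᵢ|+|y−yᵢ|) = Σwᵢ|x−xᵢ| + Σwᵢ|y−yᵢ|, so x and y are optimised independently as 1-D weighted medians.
Total weight W = 847; half = 423.5.
x-coordinate, sorted with cumulative weight:
  x=6 (Westmoor, w=300) cum 300
  x=7 (Midtown, w=100) cum 400
  x=9 (Northgate, w=9) cum 409
  x=11 (Lakeside, w=45) cum 454  ← median
  x=12 (Hillcrest, w=300) cum 754
  x=21 (Southcross, w=60) cum 814
  x=23 (Eastvale, w=3) cum 817
  x=23 (Riverbend, w=30) cum 847
⇒ x* = 11
y-coordinate, sorted with cumulative weight:
  y=2 (Hillcrest, w=300) cum 300
  y=4 (Southcross, w=60) cum 360
  y=4 (Midtown, w=100) cum 460  ← median
  y=5 (Eastvale, w=3) cum 463
  y=7 (Riverbend, w=30) cum 493
  y=9 (Westmoor, w=300) cum 793
  y=24 (Lakeside, w=45) cum 838
  y=25 (Northgate, w=9) cum 847
⇒ y* = 4

(11, 4)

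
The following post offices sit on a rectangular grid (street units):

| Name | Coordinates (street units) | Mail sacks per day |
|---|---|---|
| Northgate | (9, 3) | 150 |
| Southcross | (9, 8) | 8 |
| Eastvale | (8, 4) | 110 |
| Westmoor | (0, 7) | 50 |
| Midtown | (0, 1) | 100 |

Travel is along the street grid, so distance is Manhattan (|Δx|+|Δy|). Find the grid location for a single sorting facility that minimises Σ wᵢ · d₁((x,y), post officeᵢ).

(8, 3)

Manhattan distance separates: Σwᵢ(|x−xᵢ|+|y−yᵢ|) = Σwᵢ|x−xᵢ| + Σwᵢ|y−yᵢ|, so x and y are optimised independently as 1-D weighted medians.
Total weight W = 418; half = 209.
x-coordinate, sorted with cumulative weight:
  x=0 (Westmoor, w=50) cum 50
  x=0 (Midtown, w=100) cum 150
  x=8 (Eastvale, w=110) cum 260  ← median
  x=9 (Northgate, w=150) cum 410
  x=9 (Southcross, w=8) cum 418
⇒ x* = 8
y-coordinate, sorted with cumulative weight:
  y=1 (Midtown, w=100) cum 100
  y=3 (Northgate, w=150) cum 250  ← median
  y=4 (Eastvale, w=110) cum 360
  y=7 (Westmoor, w=50) cum 410
  y=8 (Southcross, w=8) cum 418
⇒ y* = 3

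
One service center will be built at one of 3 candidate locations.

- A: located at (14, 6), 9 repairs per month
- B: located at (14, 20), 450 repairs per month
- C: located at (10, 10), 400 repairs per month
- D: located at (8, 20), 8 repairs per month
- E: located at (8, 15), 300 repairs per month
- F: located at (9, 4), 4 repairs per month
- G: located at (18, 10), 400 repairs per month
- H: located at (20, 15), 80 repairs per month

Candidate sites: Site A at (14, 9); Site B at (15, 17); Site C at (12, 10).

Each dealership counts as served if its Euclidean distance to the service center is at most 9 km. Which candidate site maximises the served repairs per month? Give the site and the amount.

Site B, covering 1638

Coverage radius r = 9 km; a point is covered iff (Δx)²+(Δy)² ≤ 9² = 81.
  Site A (14, 9): covers {A, C, E, F, G, H} → 1193
  Site B (15, 17): covers {B, C, D, E, G, H} → 1638
  Site C (12, 10): covers {A, C, E, F, G} → 1113
Maximum coverage at Site B: 1638 repairs per month.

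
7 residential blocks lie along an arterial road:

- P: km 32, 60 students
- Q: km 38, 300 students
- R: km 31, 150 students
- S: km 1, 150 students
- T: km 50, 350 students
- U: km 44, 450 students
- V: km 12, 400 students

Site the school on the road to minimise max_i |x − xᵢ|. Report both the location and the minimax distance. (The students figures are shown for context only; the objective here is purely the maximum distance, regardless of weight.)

The 1-center on a line is the midpoint of the two extreme points: leftmost at 1, rightmost at 50.
Optimal location = (1 + 50)/2 = 25.5; maximum distance = (50 − 1)/2 = 24.5.

location 25.5, max distance 24.5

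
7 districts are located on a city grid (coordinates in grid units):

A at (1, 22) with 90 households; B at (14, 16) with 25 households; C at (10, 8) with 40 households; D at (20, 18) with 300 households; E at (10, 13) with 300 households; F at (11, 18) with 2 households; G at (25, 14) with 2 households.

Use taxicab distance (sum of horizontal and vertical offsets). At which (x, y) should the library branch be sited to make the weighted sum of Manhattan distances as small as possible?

(10, 18)

Manhattan distance separates: Σwᵢ(|x−xᵢ|+|y−yᵢ|) = Σwᵢ|x−xᵢ| + Σwᵢ|y−yᵢ|, so x and y are optimised independently as 1-D weighted medians.
Total weight W = 759; half = 379.5.
x-coordinate, sorted with cumulative weight:
  x=1 (A, w=90) cum 90
  x=10 (C, w=40) cum 130
  x=10 (E, w=300) cum 430  ← median
  x=11 (F, w=2) cum 432
  x=14 (B, w=25) cum 457
  x=20 (D, w=300) cum 757
  x=25 (G, w=2) cum 759
⇒ x* = 10
y-coordinate, sorted with cumulative weight:
  y=8 (C, w=40) cum 40
  y=13 (E, w=300) cum 340
  y=14 (G, w=2) cum 342
  y=16 (B, w=25) cum 367
  y=18 (D, w=300) cum 667  ← median
  y=18 (F, w=2) cum 669
  y=22 (A, w=90) cum 759
⇒ y* = 18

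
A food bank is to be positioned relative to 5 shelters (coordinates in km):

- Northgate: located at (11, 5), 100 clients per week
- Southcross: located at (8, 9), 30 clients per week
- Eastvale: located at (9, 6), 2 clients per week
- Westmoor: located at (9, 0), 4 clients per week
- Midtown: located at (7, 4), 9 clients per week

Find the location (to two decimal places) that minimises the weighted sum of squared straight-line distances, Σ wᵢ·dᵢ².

(10.05, 5.64)

The minimiser of Σwᵢ‖p−pᵢ‖² is the weighted centroid p* = (Σwᵢpᵢ)/(Σwᵢ).
Σwᵢ = 145.
Σwᵢxᵢ = 100·11 + 30·8 + 2·9 + 4·9 + 9·7 = 1457.
Σwᵢyᵢ = 100·5 + 30·9 + 2·6 + 4·0 + 9·4 = 818.
x* = 1457/145 = 10.05, y* = 818/145 = 5.64.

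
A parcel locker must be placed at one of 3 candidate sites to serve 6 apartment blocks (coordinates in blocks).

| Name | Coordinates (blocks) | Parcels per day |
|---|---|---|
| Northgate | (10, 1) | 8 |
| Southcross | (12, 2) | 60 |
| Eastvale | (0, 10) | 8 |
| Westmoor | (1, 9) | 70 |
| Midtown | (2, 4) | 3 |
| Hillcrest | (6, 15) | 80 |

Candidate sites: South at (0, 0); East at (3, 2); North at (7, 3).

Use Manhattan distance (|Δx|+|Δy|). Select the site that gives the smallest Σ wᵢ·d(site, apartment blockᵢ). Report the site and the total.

North, total 2410 blocks

Total weighted distance at each candidate:
  South (0, 0): total = 3406
  East (3, 2): total = 2611
  North (7, 3): total = 2410
Minimum is at North with total 2410 blocks.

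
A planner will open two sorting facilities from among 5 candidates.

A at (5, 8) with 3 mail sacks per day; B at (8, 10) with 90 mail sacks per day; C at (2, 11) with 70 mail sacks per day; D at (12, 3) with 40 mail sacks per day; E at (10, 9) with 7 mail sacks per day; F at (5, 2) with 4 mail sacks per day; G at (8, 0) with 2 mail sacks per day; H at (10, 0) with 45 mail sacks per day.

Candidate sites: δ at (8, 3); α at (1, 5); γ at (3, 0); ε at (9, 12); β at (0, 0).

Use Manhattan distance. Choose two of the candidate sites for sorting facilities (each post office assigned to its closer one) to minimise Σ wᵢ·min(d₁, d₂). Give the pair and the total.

Evaluate every pair (each demand assigned to the nearer of the two):
  {δ, ε}: total = 1289
  {δ, α}: total = 1604
  {γ, ε}: total = 1703
  {ε, β}: total = 1856
  {α, ε}: total = 1926
  {δ, γ}: total = 1957
  {δ, β}: total = 2027
  {α, γ}: total = 2503
  {α, β}: total = 2696
  {γ, β}: total = 3153
Best pair: {δ, ε} with total 1289.

{δ, ε}, total 1289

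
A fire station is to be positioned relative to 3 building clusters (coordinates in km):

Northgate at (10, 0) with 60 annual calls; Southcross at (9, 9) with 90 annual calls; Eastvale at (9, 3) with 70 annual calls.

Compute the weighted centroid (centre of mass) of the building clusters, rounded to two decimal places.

(9.27, 4.64)

The minimiser of Σwᵢ‖p−pᵢ‖² is the weighted centroid p* = (Σwᵢpᵢ)/(Σwᵢ).
Σwᵢ = 220.
Σwᵢxᵢ = 60·10 + 90·9 + 70·9 = 2040.
Σwᵢyᵢ = 60·0 + 90·9 + 70·3 = 1020.
x* = 2040/220 = 9.27, y* = 1020/220 = 4.64.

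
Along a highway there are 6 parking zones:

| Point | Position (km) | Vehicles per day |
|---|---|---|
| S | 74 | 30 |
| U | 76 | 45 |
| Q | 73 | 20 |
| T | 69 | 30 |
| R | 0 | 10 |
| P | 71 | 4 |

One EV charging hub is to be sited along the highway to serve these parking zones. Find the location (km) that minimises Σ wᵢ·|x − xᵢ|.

For a sum of weighted absolute distances on a line, the optimum is the weighted median (not the mean). Total weight W = 139; half-weight = 69.5.
Sort by position and accumulate weight:
  km 0 (R, w=10) → cum 10
  km 69 (T, w=30) → cum 40
  km 71 (P, w=4) → cum 44
  km 73 (Q, w=20) → cum 64
  km 74 (S, w=30) → cum 94  ≥ 69.5 → median here
  km 76 (U, w=45) → cum 139
Optimal location: km 74.

x = 74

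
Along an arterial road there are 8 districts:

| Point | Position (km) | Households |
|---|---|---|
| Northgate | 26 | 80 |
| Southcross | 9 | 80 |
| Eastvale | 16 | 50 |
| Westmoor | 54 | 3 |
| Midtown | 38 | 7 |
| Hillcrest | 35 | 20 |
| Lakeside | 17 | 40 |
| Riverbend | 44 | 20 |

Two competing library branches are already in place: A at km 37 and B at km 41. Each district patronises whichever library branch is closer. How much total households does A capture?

The indifferent point is the midpoint (37+41)/2 = 39; districts left of it (closer to A at 37) go to A, those right go to B.
  Southcross at 9 (w=80) → A
  Eastvale at 16 (w=50) → A
  Lakeside at 17 (w=40) → A
  Northgate at 26 (w=80) → A
  Hillcrest at 35 (w=20) → A
  Midtown at 38 (w=7) → A
  Riverbend at 44 (w=20) → B
  Westmoor at 54 (w=3) → B
A captures 277; B captures 23.

277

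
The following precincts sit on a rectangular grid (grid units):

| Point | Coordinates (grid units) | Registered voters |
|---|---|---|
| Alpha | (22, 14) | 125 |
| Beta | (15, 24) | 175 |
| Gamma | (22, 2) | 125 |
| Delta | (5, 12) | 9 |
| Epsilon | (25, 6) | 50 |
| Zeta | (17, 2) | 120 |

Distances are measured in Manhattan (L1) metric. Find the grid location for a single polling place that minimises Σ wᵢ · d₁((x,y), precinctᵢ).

Manhattan distance separates: Σwᵢ(|x−xᵢ|+|y−yᵢ|) = Σwᵢ|x−xᵢ| + Σwᵢ|y−yᵢ|, so x and y are optimised independently as 1-D weighted medians.
Total weight W = 604; half = 302.
x-coordinate, sorted with cumulative weight:
  x=5 (Delta, w=9) cum 9
  x=15 (Beta, w=175) cum 184
  x=17 (Zeta, w=120) cum 304  ← median
  x=22 (Alpha, w=125) cum 429
  x=22 (Gamma, w=125) cum 554
  x=25 (Epsilon, w=50) cum 604
⇒ x* = 17
y-coordinate, sorted with cumulative weight:
  y=2 (Gamma, w=125) cum 125
  y=2 (Zeta, w=120) cum 245
  y=6 (Epsilon, w=50) cum 295
  y=12 (Delta, w=9) cum 304  ← median
  y=14 (Alpha, w=125) cum 429
  y=24 (Beta, w=175) cum 604
⇒ y* = 12

(17, 12)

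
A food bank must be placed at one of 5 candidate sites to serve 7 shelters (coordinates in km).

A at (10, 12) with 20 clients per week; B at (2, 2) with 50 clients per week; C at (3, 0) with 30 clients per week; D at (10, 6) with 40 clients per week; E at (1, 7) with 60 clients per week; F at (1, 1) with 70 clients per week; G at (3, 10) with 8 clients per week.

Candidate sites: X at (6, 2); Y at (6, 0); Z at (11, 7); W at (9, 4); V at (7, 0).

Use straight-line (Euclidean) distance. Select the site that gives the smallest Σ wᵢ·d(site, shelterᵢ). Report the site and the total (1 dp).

X, total 1599.4 km

Total weighted distance at each candidate:
  X (6, 2): total = 1599.4
  Y (6, 0): total = 1811.6
  Z (11, 7): total = 2476.9
  W (9, 4): total = 2009.6
  V (7, 0): total = 1970.1
Minimum is at X with total 1599.4 km.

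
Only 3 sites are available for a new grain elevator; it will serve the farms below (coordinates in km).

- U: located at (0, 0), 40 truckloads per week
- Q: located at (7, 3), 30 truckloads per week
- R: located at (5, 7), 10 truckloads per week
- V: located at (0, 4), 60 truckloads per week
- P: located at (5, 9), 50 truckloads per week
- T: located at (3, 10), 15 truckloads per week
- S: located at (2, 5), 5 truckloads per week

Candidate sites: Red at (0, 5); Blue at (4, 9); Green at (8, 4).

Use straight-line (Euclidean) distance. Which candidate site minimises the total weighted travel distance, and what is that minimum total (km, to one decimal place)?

Red, total 949.9 km

Total weighted distance at each candidate:
  Red (0, 5): total = 949.9
  Blue (4, 9): total = 1095.3
  Green (8, 4): total = 1361.7
Minimum is at Red with total 949.9 km.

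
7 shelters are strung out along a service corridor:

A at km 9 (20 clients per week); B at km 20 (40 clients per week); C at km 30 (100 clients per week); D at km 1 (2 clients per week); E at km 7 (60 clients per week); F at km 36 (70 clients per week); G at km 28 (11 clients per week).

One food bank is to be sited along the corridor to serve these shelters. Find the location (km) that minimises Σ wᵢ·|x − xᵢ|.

For a sum of weighted absolute distances on a line, the optimum is the weighted median (not the mean). Total weight W = 303; half-weight = 151.5.
Sort by position and accumulate weight:
  km 1 (D, w=2) → cum 2
  km 7 (E, w=60) → cum 62
  km 9 (A, w=20) → cum 82
  km 20 (B, w=40) → cum 122
  km 28 (G, w=11) → cum 133
  km 30 (C, w=100) → cum 233  ≥ 151.5 → median here
  km 36 (F, w=70) → cum 303
Optimal location: km 30.

x = 30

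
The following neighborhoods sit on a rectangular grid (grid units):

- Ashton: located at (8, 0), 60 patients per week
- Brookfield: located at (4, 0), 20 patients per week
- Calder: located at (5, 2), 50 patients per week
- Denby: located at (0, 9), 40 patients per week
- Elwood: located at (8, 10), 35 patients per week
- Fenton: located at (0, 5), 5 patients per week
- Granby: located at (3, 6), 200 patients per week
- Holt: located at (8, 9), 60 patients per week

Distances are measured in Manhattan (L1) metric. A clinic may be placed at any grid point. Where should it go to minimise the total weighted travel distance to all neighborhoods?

(3, 6)

Manhattan distance separates: Σwᵢ(|x−xᵢ|+|y−yᵢ|) = Σwᵢ|x−xᵢ| + Σwᵢ|y−yᵢ|, so x and y are optimised independently as 1-D weighted medians.
Total weight W = 470; half = 235.
x-coordinate, sorted with cumulative weight:
  x=0 (Denby, w=40) cum 40
  x=0 (Fenton, w=5) cum 45
  x=3 (Granby, w=200) cum 245  ← median
  x=4 (Brookfield, w=20) cum 265
  x=5 (Calder, w=50) cum 315
  x=8 (Ashton, w=60) cum 375
  x=8 (Elwood, w=35) cum 410
  x=8 (Holt, w=60) cum 470
⇒ x* = 3
y-coordinate, sorted with cumulative weight:
  y=0 (Ashton, w=60) cum 60
  y=0 (Brookfield, w=20) cum 80
  y=2 (Calder, w=50) cum 130
  y=5 (Fenton, w=5) cum 135
  y=6 (Granby, w=200) cum 335  ← median
  y=9 (Denby, w=40) cum 375
  y=9 (Holt, w=60) cum 435
  y=10 (Elwood, w=35) cum 470
⇒ y* = 6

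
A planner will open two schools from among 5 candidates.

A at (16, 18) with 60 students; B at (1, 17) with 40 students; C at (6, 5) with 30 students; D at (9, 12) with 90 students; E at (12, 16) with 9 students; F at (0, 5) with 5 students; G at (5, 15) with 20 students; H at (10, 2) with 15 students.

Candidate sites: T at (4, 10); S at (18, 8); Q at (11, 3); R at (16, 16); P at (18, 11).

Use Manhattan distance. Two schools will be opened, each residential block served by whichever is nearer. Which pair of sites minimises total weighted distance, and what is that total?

Evaluate every pair (each demand assigned to the nearer of the two):
  {T, R}: total = 1771
  {T, P}: total = 2254
  {Q, R}: total = 2331
  {T, S}: total = 2461
  {T, Q}: total = 2761
  {S, R}: total = 2791
  {R, P}: total = 2851
  {Q, P}: total = 3104
  {S, Q}: total = 3461
  {S, P}: total = 3564
Best pair: {T, R} with total 1771.

{T, R}, total 1771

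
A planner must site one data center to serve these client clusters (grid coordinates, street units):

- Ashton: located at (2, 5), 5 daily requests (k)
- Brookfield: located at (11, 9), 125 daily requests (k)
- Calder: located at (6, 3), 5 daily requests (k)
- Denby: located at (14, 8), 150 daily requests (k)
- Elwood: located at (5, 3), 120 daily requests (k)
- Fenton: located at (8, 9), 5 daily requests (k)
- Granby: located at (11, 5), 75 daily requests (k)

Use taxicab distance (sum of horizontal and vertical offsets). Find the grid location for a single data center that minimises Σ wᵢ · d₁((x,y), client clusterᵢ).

(11, 8)

Manhattan distance separates: Σwᵢ(|x−xᵢ|+|y−yᵢ|) = Σwᵢ|x−xᵢ| + Σwᵢ|y−yᵢ|, so x and y are optimised independently as 1-D weighted medians.
Total weight W = 485; half = 242.5.
x-coordinate, sorted with cumulative weight:
  x=2 (Ashton, w=5) cum 5
  x=5 (Elwood, w=120) cum 125
  x=6 (Calder, w=5) cum 130
  x=8 (Fenton, w=5) cum 135
  x=11 (Brookfield, w=125) cum 260  ← median
  x=11 (Granby, w=75) cum 335
  x=14 (Denby, w=150) cum 485
⇒ x* = 11
y-coordinate, sorted with cumulative weight:
  y=3 (Calder, w=5) cum 5
  y=3 (Elwood, w=120) cum 125
  y=5 (Ashton, w=5) cum 130
  y=5 (Granby, w=75) cum 205
  y=8 (Denby, w=150) cum 355  ← median
  y=9 (Brookfield, w=125) cum 480
  y=9 (Fenton, w=5) cum 485
⇒ y* = 8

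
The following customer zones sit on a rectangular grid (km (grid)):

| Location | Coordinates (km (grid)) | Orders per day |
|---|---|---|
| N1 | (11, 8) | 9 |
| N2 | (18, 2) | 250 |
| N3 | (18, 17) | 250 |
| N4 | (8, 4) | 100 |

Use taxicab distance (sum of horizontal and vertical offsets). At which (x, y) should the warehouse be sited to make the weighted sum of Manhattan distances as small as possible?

(18, 4)

Manhattan distance separates: Σwᵢ(|x−xᵢ|+|y−yᵢ|) = Σwᵢ|x−xᵢ| + Σwᵢ|y−yᵢ|, so x and y are optimised independently as 1-D weighted medians.
Total weight W = 609; half = 304.5.
x-coordinate, sorted with cumulative weight:
  x=8 (N4, w=100) cum 100
  x=11 (N1, w=9) cum 109
  x=18 (N2, w=250) cum 359  ← median
  x=18 (N3, w=250) cum 609
⇒ x* = 18
y-coordinate, sorted with cumulative weight:
  y=2 (N2, w=250) cum 250
  y=4 (N4, w=100) cum 350  ← median
  y=8 (N1, w=9) cum 359
  y=17 (N3, w=250) cum 609
⇒ y* = 4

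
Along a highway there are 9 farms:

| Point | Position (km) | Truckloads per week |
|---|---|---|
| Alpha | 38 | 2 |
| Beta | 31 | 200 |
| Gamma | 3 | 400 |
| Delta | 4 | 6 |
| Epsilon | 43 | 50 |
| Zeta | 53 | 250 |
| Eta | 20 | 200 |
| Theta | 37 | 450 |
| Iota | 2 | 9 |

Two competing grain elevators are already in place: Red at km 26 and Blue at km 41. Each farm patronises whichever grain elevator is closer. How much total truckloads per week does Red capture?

The indifferent point is the midpoint (26+41)/2 = 33.5; farms left of it (closer to Red at 26) go to Red, those right go to Blue.
  Iota at 2 (w=9) → Red
  Gamma at 3 (w=400) → Red
  Delta at 4 (w=6) → Red
  Eta at 20 (w=200) → Red
  Beta at 31 (w=200) → Red
  Theta at 37 (w=450) → Blue
  Alpha at 38 (w=2) → Blue
  Epsilon at 43 (w=50) → Blue
  Zeta at 53 (w=250) → Blue
Red captures 815; Blue captures 752.

815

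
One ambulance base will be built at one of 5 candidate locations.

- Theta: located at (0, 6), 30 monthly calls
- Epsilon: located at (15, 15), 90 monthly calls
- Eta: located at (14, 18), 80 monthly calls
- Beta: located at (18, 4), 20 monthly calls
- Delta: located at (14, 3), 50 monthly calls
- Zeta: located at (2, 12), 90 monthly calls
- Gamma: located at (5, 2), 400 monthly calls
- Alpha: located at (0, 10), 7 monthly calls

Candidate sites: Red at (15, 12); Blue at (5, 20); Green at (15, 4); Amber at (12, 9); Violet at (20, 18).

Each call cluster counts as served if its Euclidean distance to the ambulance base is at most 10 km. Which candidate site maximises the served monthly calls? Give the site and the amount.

Amber, covering 640

Coverage radius r = 10 km; a point is covered iff (Δx)²+(Δy)² ≤ 10² = 100.
  Red (15, 12): covers {Epsilon, Eta, Beta, Delta} → 240
  Blue (5, 20): covers {Eta, Zeta} → 170
  Green (15, 4): covers {Beta, Delta} → 70
  Amber (12, 9): covers {Epsilon, Eta, Beta, Delta, Gamma} → 640
  Violet (20, 18): covers {Epsilon, Eta} → 170
Maximum coverage at Amber: 640 monthly calls.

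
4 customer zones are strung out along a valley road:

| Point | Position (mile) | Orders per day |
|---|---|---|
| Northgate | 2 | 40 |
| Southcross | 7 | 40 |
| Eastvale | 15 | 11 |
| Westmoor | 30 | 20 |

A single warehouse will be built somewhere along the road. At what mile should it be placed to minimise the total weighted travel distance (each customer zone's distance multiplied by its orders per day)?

For a sum of weighted absolute distances on a line, the optimum is the weighted median (not the mean). Total weight W = 111; half-weight = 55.5.
Sort by position and accumulate weight:
  mile 2 (Northgate, w=40) → cum 40
  mile 7 (Southcross, w=40) → cum 80  ≥ 55.5 → median here
  mile 15 (Eastvale, w=11) → cum 91
  mile 30 (Westmoor, w=20) → cum 111
Optimal location: mile 7.

x = 7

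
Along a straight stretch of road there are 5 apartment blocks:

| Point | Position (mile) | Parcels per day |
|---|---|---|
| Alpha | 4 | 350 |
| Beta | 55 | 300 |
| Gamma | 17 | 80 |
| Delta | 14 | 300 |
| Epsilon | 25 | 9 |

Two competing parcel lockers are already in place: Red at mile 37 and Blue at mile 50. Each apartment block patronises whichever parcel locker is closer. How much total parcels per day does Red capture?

The indifferent point is the midpoint (37+50)/2 = 43.5; apartment blocks left of it (closer to Red at 37) go to Red, those right go to Blue.
  Alpha at 4 (w=350) → Red
  Delta at 14 (w=300) → Red
  Gamma at 17 (w=80) → Red
  Epsilon at 25 (w=9) → Red
  Beta at 55 (w=300) → Blue
Red captures 739; Blue captures 300.

739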